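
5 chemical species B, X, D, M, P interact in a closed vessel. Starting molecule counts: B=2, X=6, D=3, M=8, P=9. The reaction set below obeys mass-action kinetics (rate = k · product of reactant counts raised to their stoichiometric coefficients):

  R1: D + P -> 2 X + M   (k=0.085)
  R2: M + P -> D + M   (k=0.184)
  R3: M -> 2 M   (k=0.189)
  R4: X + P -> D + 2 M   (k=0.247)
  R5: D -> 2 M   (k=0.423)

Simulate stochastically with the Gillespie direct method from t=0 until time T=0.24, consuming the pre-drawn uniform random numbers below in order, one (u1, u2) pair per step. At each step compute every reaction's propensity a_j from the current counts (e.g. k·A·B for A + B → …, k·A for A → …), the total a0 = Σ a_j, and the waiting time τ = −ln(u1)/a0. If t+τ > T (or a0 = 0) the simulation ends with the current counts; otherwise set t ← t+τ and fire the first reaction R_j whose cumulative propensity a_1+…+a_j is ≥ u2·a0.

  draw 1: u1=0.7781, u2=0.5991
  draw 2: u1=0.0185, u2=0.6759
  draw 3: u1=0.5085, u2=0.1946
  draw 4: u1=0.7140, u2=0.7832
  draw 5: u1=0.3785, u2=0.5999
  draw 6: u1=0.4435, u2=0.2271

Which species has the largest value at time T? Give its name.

t=0.000: B=2 X=6 D=3 M=8 P=9
Draw 1: a1=2.295, a2=13.248, a3=1.512, a4=13.338, a5=1.269, a0=31.662; τ=−ln(0.7781)/31.662=0.008 → t=0.008; u2·a0=0.5991·31.662=18.969; a1+…+a3=17.055 < 18.969 ≤ a1+…+a4=30.393 → R4 fires; B=2 X=5 D=4 M=10 P=8
Draw 2: a1=2.720, a2=14.720, a3=1.890, a4=9.880, a5=1.692, a0=30.902; τ=−ln(0.0185)/30.902=0.129 → t=0.137; u2·a0=0.6759·30.902=20.887; a1+…+a3=19.330 < 20.887 ≤ a1+…+a4=29.210 → R4 fires; B=2 X=4 D=5 M=12 P=7
Draw 3: a1=2.975, a2=15.456, a3=2.268, a4=6.916, a5=2.115, a0=29.730; τ=−ln(0.5085)/29.730=0.023 → t=0.160; u2·a0=0.1946·29.730=5.785; a1=2.975 < 5.785 ≤ a1+a2=18.431 → R2 fires; B=2 X=4 D=6 M=12 P=6
Draw 4: a1=3.060, a2=13.248, a3=2.268, a4=5.928, a5=2.538, a0=27.042; τ=−ln(0.7140)/27.042=0.012 → t=0.172; u2·a0=0.7832·27.042=21.179; a1+…+a3=18.576 < 21.179 ≤ a1+…+a4=24.504 → R4 fires; B=2 X=3 D=7 M=14 P=5
Draw 5: a1=2.975, a2=12.880, a3=2.646, a4=3.705, a5=2.961, a0=25.167; τ=−ln(0.3785)/25.167=0.039 → t=0.211; u2·a0=0.5999·25.167=15.098; a1=2.975 < 15.098 ≤ a1+a2=15.855 → R2 fires; B=2 X=3 D=8 M=14 P=4
Draw 6: a1=2.720, a2=10.304, a3=2.646, a4=2.964, a5=3.384, a0=22.018; τ=−ln(0.4435)/22.018=0.037 → t=0.248 > T=0.24: stop.
At T=0.24: B=2 X=3 D=8 M=14 P=4; the largest is M.

Dominant species at T: M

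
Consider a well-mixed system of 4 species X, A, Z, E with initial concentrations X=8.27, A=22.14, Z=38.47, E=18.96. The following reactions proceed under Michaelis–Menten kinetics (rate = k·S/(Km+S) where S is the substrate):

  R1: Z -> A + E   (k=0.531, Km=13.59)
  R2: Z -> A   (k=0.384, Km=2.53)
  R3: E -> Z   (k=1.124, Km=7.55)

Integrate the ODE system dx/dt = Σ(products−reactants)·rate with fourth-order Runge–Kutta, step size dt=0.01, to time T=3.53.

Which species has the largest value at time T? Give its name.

Dominant species at T: Z

RK4 with dt=0.01: 353 steps to T=3.53. Trajectory (selected grid times):
t=0.00: X=8.27 A=22.14 Z=38.47 E=18.96
t=0.39: X=8.27 A=22.43 Z=38.49 E=18.80
t=0.78: X=8.27 A=22.73 Z=38.51 E=18.64
t=1.18: X=8.27 A=23.03 Z=38.53 E=18.48
t=1.57: X=8.27 A=23.32 Z=38.54 E=18.32
t=1.96: X=8.27 A=23.62 Z=38.56 E=18.16
t=2.35: X=8.27 A=23.91 Z=38.58 E=18.01
t=2.75: X=8.27 A=24.21 Z=38.59 E=17.85
t=3.14: X=8.27 A=24.50 Z=38.61 E=17.69
t=3.53: X=8.27 A=24.80 Z=38.62 E=17.54
At T=3.53: X=8.27 A=24.80 Z=38.62 E=17.54; the largest is Z.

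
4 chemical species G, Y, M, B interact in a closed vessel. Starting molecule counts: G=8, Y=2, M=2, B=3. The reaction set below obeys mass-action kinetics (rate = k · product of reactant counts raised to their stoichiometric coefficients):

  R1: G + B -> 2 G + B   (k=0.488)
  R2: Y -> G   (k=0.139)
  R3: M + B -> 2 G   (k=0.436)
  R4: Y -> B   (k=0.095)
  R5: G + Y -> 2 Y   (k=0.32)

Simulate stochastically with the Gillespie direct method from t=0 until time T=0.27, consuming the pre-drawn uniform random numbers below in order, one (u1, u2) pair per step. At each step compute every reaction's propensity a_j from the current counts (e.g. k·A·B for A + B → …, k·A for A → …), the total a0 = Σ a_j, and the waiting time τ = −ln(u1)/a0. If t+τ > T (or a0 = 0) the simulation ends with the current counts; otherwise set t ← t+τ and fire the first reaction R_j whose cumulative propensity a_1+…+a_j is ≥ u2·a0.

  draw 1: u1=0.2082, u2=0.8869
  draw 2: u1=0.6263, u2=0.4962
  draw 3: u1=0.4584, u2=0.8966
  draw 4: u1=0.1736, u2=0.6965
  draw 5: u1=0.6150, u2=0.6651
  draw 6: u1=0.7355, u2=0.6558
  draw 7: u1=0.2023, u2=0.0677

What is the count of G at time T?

t=0.000: G=8 Y=2 M=2 B=3
Draw 1: a1=11.712, a2=0.278, a3=2.616, a4=0.190, a5=5.120, a0=19.916; τ=−ln(0.2082)/19.916=0.079 → t=0.079; u2·a0=0.8869·19.916=17.664; a1+…+a4=14.796 < 17.664 ≤ a1+…+a5=19.916 → R5 fires; G=7 Y=3 M=2 B=3
Draw 2: a1=10.248, a2=0.417, a3=2.616, a4=0.285, a5=6.720, a0=20.286; τ=−ln(0.6263)/20.286=0.023 → t=0.102; u2·a0=0.4962·20.286=10.066 ≤ a1=10.248 → R1 fires; G=8 Y=3 M=2 B=3
Draw 3: a1=11.712, a2=0.417, a3=2.616, a4=0.285, a5=7.680, a0=22.710; τ=−ln(0.4584)/22.710=0.034 → t=0.136; u2·a0=0.8966·22.710=20.362; a1+…+a4=15.030 < 20.362 ≤ a1+…+a5=22.710 → R5 fires; G=7 Y=4 M=2 B=3
Draw 4: a1=10.248, a2=0.556, a3=2.616, a4=0.380, a5=8.960, a0=22.760; τ=−ln(0.1736)/22.760=0.077 → t=0.213; u2·a0=0.6965·22.760=15.852; a1+…+a4=13.800 < 15.852 ≤ a1+…+a5=22.760 → R5 fires; G=6 Y=5 M=2 B=3
Draw 5: a1=8.784, a2=0.695, a3=2.616, a4=0.475, a5=9.600, a0=22.170; τ=−ln(0.6150)/22.170=0.022 → t=0.235; u2·a0=0.6651·22.170=14.745; a1+…+a4=12.570 < 14.745 ≤ a1+…+a5=22.170 → R5 fires; G=5 Y=6 M=2 B=3
Draw 6: a1=7.320, a2=0.834, a3=2.616, a4=0.570, a5=9.600, a0=20.940; τ=−ln(0.7355)/20.940=0.015 → t=0.250; u2·a0=0.6558·20.940=13.732; a1+…+a4=11.340 < 13.732 ≤ a1+…+a5=20.940 → R5 fires; G=4 Y=7 M=2 B=3
Draw 7: a1=5.856, a2=0.973, a3=2.616, a4=0.665, a5=8.960, a0=19.070; τ=−ln(0.2023)/19.070=0.084 → t=0.334 > T=0.27: stop.
Read off G at T=0.27: 4

G at T = 4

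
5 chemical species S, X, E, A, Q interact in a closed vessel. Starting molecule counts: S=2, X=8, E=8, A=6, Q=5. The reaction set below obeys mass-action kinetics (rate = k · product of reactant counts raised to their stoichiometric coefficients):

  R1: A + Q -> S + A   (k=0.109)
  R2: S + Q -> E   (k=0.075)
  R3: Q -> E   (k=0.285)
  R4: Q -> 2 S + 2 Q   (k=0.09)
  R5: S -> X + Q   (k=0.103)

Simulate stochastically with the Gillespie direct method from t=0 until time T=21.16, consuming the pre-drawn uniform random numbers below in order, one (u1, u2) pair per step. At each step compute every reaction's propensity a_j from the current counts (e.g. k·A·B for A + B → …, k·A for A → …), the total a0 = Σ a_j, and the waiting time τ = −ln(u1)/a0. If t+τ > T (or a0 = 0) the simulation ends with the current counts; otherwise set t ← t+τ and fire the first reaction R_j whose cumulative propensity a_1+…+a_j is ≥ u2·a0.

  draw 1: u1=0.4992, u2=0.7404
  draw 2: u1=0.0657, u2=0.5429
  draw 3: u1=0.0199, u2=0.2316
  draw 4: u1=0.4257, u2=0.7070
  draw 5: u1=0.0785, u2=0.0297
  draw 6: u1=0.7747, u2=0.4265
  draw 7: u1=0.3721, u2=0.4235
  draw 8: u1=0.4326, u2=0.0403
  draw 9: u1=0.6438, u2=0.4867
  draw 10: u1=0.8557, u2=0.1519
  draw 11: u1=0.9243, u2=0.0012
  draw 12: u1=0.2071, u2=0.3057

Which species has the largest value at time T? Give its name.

t=0.000: S=2 X=8 E=8 A=6 Q=5
Draw 1: a1=3.270, a2=0.750, a3=1.425, a4=0.450, a5=0.206, a0=6.101; τ=−ln(0.4992)/6.101=0.114 → t=0.114; u2·a0=0.7404·6.101=4.517; a1+a2=4.020 < 4.517 ≤ a1+…+a3=5.445 → R3 fires; S=2 X=8 E=9 A=6 Q=4
Draw 2: a1=2.616, a2=0.600, a3=1.140, a4=0.360, a5=0.206, a0=4.922; τ=−ln(0.0657)/4.922=0.553 → t=0.667; u2·a0=0.5429·4.922=2.672; a1=2.616 < 2.672 ≤ a1+a2=3.216 → R2 fires; S=1 X=8 E=10 A=6 Q=3
Draw 3: a1=1.962, a2=0.225, a3=0.855, a4=0.270, a5=0.103, a0=3.415; τ=−ln(0.0199)/3.415=1.147 → t=1.814; u2·a0=0.2316·3.415=0.791 ≤ a1=1.962 → R1 fires; S=2 X=8 E=10 A=6 Q=2
Draw 4: a1=1.308, a2=0.300, a3=0.570, a4=0.180, a5=0.206, a0=2.564; τ=−ln(0.4257)/2.564=0.333 → t=2.147; u2·a0=0.7070·2.564=1.813; a1+a2=1.608 < 1.813 ≤ a1+…+a3=2.178 → R3 fires; S=2 X=8 E=11 A=6 Q=1
Draw 5: a1=0.654, a2=0.150, a3=0.285, a4=0.090, a5=0.206, a0=1.385; τ=−ln(0.0785)/1.385=1.837 → t=3.984; u2·a0=0.0297·1.385=0.041 ≤ a1=0.654 → R1 fires; S=3 X=8 E=11 A=6 Q=0
Draw 6: a1=0.000, a2=0.000, a3=0.000, a4=0.000, a5=0.309, a0=0.309; τ=−ln(0.7747)/0.309=0.826 → t=4.811; u2·a0=0.4265·0.309=0.132; a1+…+a4=0.000 < 0.132 ≤ a1+…+a5=0.309 → R5 fires; S=2 X=9 E=11 A=6 Q=1
Draw 7: a1=0.654, a2=0.150, a3=0.285, a4=0.090, a5=0.206, a0=1.385; τ=−ln(0.3721)/1.385=0.714 → t=5.524; u2·a0=0.4235·1.385=0.587 ≤ a1=0.654 → R1 fires; S=3 X=9 E=11 A=6 Q=0
Draw 8: a1=0.000, a2=0.000, a3=0.000, a4=0.000, a5=0.309, a0=0.309; τ=−ln(0.4326)/0.309=2.712 → t=8.236; u2·a0=0.0403·0.309=0.012; a1+…+a4=0.000 < 0.012 ≤ a1+…+a5=0.309 → R5 fires; S=2 X=10 E=11 A=6 Q=1
Draw 9: a1=0.654, a2=0.150, a3=0.285, a4=0.090, a5=0.206, a0=1.385; τ=−ln(0.6438)/1.385=0.318 → t=8.554; u2·a0=0.4867·1.385=0.674; a1=0.654 < 0.674 ≤ a1+a2=0.804 → R2 fires; S=1 X=10 E=12 A=6 Q=0
Draw 10: a1=0.000, a2=0.000, a3=0.000, a4=0.000, a5=0.103, a0=0.103; τ=−ln(0.8557)/0.103=1.513 → t=10.067; u2·a0=0.1519·0.103=0.016; a1+…+a4=0.000 < 0.016 ≤ a1+…+a5=0.103 → R5 fires; S=0 X=11 E=12 A=6 Q=1
Draw 11: a1=0.654, a2=0.000, a3=0.285, a4=0.090, a5=0.000, a0=1.029; τ=−ln(0.9243)/1.029=0.077 → t=10.144; u2·a0=0.0012·1.029=0.001 ≤ a1=0.654 → R1 fires; S=1 X=11 E=12 A=6 Q=0
Draw 12: a1=0.000, a2=0.000, a3=0.000, a4=0.000, a5=0.103, a0=0.103; τ=−ln(0.2071)/0.103=15.287 → t=25.430 > T=21.16: stop.
At T=21.16: S=1 X=11 E=12 A=6 Q=0; the largest is E.

Dominant species at T: E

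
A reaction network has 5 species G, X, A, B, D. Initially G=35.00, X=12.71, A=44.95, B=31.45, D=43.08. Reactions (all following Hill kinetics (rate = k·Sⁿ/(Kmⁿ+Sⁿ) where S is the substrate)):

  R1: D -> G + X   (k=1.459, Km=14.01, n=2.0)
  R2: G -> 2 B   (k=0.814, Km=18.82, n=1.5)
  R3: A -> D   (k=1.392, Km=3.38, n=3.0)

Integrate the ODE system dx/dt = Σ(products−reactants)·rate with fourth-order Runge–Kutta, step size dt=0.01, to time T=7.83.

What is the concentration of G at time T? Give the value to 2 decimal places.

RK4 with dt=0.01: 783 steps to T=7.83. Trajectory (selected grid times):
t=0.00: G=35.00 X=12.71 A=44.95 B=31.45 D=43.08
t=0.87: G=35.64 X=13.86 A=43.74 B=32.47 D=43.14
t=1.74: G=36.27 X=15.01 A=42.53 B=33.50 D=43.20
t=2.61: G=36.90 X=16.16 A=41.32 B=34.53 D=43.27
t=3.48: G=37.53 X=17.30 A=40.11 B=35.57 D=43.33
t=4.35: G=38.16 X=18.45 A=38.90 B=36.62 D=43.39
t=5.22: G=38.78 X=19.60 A=37.69 B=37.68 D=43.45
t=6.09: G=39.40 X=20.75 A=36.48 B=38.74 D=43.51
t=6.96: G=40.01 X=21.90 A=35.27 B=39.81 D=43.57
t=7.83: G=40.63 X=23.05 A=34.06 B=40.88 D=43.63
Read off G at T=7.83: 40.63

G at T = 40.63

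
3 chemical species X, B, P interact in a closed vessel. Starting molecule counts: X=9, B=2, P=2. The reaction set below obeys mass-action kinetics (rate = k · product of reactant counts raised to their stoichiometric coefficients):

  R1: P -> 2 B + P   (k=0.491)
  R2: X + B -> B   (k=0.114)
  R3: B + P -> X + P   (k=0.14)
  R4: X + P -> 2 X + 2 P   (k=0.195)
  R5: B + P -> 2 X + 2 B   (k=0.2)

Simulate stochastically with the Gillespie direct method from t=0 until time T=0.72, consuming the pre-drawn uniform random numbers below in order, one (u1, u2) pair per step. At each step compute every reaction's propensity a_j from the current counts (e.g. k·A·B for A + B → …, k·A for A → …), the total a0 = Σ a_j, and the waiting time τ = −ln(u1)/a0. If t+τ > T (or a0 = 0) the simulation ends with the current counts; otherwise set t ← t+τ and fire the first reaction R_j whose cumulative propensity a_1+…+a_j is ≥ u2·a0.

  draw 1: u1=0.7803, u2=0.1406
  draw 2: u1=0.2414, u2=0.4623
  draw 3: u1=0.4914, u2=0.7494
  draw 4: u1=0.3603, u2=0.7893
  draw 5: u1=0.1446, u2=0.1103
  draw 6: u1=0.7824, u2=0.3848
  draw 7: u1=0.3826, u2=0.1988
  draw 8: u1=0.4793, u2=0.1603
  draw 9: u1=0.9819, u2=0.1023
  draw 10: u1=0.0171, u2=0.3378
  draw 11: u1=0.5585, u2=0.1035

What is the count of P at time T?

t=0.000: X=9 B=2 P=2
Draw 1: a1=0.982, a2=2.052, a3=0.560, a4=3.510, a5=0.800, a0=7.904; τ=−ln(0.7803)/7.904=0.031 → t=0.031; u2·a0=0.1406·7.904=1.111; a1=0.982 < 1.111 ≤ a1+a2=3.034 → R2 fires; X=8 B=2 P=2
Draw 2: a1=0.982, a2=1.824, a3=0.560, a4=3.120, a5=0.800, a0=7.286; τ=−ln(0.2414)/7.286=0.195 → t=0.226; u2·a0=0.4623·7.286=3.368; a1+…+a3=3.366 < 3.368 ≤ a1+…+a4=6.486 → R4 fires; X=9 B=2 P=3
Draw 3: a1=1.473, a2=2.052, a3=0.840, a4=5.265, a5=1.200, a0=10.830; τ=−ln(0.4914)/10.830=0.066 → t=0.292; u2·a0=0.7494·10.830=8.116; a1+…+a3=4.365 < 8.116 ≤ a1+…+a4=9.630 → R4 fires; X=10 B=2 P=4
Draw 4: a1=1.964, a2=2.280, a3=1.120, a4=7.800, a5=1.600, a0=14.764; τ=−ln(0.3603)/14.764=0.069 → t=0.361; u2·a0=0.7893·14.764=11.653; a1+…+a3=5.364 < 11.653 ≤ a1+…+a4=13.164 → R4 fires; X=11 B=2 P=5
Draw 5: a1=2.455, a2=2.508, a3=1.400, a4=10.725, a5=2.000, a0=19.088; τ=−ln(0.1446)/19.088=0.101 → t=0.463; u2·a0=0.1103·19.088=2.105 ≤ a1=2.455 → R1 fires; X=11 B=4 P=5
Draw 6: a1=2.455, a2=5.016, a3=2.800, a4=10.725, a5=4.000, a0=24.996; τ=−ln(0.7824)/24.996=0.010 → t=0.472; u2·a0=0.3848·24.996=9.618; a1+a2=7.471 < 9.618 ≤ a1+…+a3=10.271 → R3 fires; X=12 B=3 P=5
Draw 7: a1=2.455, a2=4.104, a3=2.100, a4=11.700, a5=3.000, a0=23.359; τ=−ln(0.3826)/23.359=0.041 → t=0.513; u2·a0=0.1988·23.359=4.644; a1=2.455 < 4.644 ≤ a1+a2=6.559 → R2 fires; X=11 B=3 P=5
Draw 8: a1=2.455, a2=3.762, a3=2.100, a4=10.725, a5=3.000, a0=22.042; τ=−ln(0.4793)/22.042=0.033 → t=0.547; u2·a0=0.1603·22.042=3.533; a1=2.455 < 3.533 ≤ a1+a2=6.217 → R2 fires; X=10 B=3 P=5
Draw 9: a1=2.455, a2=3.420, a3=2.100, a4=9.750, a5=3.000, a0=20.725; τ=−ln(0.9819)/20.725=0.001 → t=0.548; u2·a0=0.1023·20.725=2.120 ≤ a1=2.455 → R1 fires; X=10 B=5 P=5
Draw 10: a1=2.455, a2=5.700, a3=3.500, a4=9.750, a5=5.000, a0=26.405; τ=−ln(0.0171)/26.405=0.154 → t=0.702; u2·a0=0.3378·26.405=8.920; a1+a2=8.155 < 8.920 ≤ a1+…+a3=11.655 → R3 fires; X=11 B=4 P=5
Draw 11: a1=2.455, a2=5.016, a3=2.800, a4=10.725, a5=4.000, a0=24.996; τ=−ln(0.5585)/24.996=0.023 → t=0.725 > T=0.72: stop.
Read off P at T=0.72: 5

P at T = 5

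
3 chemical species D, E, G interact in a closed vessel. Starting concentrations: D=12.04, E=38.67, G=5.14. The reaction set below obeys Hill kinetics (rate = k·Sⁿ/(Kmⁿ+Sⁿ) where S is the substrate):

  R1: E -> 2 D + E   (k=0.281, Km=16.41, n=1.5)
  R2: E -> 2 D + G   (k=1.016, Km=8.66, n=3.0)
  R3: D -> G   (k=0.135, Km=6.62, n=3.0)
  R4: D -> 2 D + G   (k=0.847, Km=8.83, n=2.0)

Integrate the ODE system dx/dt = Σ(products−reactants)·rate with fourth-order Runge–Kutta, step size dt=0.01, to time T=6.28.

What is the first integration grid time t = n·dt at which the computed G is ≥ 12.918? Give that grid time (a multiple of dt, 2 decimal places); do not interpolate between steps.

Threshold first reached at t = 4.31

RK4 with dt=0.01: 628 steps to T=6.28. Trajectory (selected grid times):
t=0.00: D=12.04 E=38.67 G=5.14
t=0.70: D=14.08 E=37.97 G=6.33
t=1.40: D=16.14 E=37.26 G=7.56
t=2.09: D=18.20 E=36.57 G=8.81
t=2.79: D=20.30 E=35.87 G=10.09
t=3.49: D=22.42 E=35.17 G=11.39
t=4.19: D=24.54 E=34.47 G=12.70
t=4.30: D=24.88 E=34.36 G=12.91
t=4.31: D=24.91 E=34.35 G=12.93
t=4.88: D=26.64 E=33.78 G=14.00
t=5.58: D=28.78 E=33.08 G=15.33
t=6.28: D=30.92 E=32.38 G=16.67
G(4.30)=12.907 < 12.918 but G(4.31)=12.926 ≥ 12.918, so the first grid time is t=4.31.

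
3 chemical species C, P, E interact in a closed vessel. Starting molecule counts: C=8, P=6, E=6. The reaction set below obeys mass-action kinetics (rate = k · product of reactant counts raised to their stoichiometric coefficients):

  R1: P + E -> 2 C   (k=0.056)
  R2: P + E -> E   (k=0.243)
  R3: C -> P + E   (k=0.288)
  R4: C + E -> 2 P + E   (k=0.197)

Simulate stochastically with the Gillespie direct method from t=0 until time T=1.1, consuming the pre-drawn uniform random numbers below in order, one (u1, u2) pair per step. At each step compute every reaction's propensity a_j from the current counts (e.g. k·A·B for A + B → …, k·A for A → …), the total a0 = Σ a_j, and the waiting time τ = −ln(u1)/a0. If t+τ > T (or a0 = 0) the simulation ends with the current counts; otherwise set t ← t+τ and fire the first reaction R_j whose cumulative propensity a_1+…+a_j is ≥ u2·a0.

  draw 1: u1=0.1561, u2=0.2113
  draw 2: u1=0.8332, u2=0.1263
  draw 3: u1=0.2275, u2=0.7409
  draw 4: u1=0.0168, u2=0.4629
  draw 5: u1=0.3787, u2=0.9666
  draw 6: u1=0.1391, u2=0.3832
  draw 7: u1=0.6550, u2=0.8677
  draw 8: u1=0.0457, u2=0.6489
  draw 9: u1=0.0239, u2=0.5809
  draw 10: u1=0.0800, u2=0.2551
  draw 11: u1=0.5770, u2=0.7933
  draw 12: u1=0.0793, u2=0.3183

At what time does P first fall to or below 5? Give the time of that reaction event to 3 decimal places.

Threshold first reached at t = 0.082

t=0.000: C=8 P=6 E=6
Draw 1: a1=2.016, a2=8.748, a3=2.304, a4=9.456, a0=22.524; τ=−ln(0.1561)/22.524=0.082 → t=0.082; u2·a0=0.2113·22.524=4.759; a1=2.016 < 4.759 ≤ a1+a2=10.764 → R2 fires; C=8 P=5 E=6
Draw 2: a1=1.680, a2=7.290, a3=2.304, a4=9.456, a0=20.730; τ=−ln(0.8332)/20.730=0.009 → t=0.091; u2·a0=0.1263·20.730=2.618; a1=1.680 < 2.618 ≤ a1+a2=8.970 → R2 fires; C=8 P=4 E=6
Draw 3: a1=1.344, a2=5.832, a3=2.304, a4=9.456, a0=18.936; τ=−ln(0.2275)/18.936=0.078 → t=0.169; u2·a0=0.7409·18.936=14.030; a1+…+a3=9.480 < 14.030 ≤ a1+…+a4=18.936 → R4 fires; C=7 P=6 E=6
Draw 4: a1=2.016, a2=8.748, a3=2.016, a4=8.274, a0=21.054; τ=−ln(0.0168)/21.054=0.194 → t=0.364; u2·a0=0.4629·21.054=9.746; a1=2.016 < 9.746 ≤ a1+a2=10.764 → R2 fires; C=7 P=5 E=6
Draw 5: a1=1.680, a2=7.290, a3=2.016, a4=8.274, a0=19.260; τ=−ln(0.3787)/19.260=0.050 → t=0.414; u2·a0=0.9666·19.260=18.617; a1+…+a3=10.986 < 18.617 ≤ a1+…+a4=19.260 → R4 fires; C=6 P=7 E=6
Draw 6: a1=2.352, a2=10.206, a3=1.728, a4=7.092, a0=21.378; τ=−ln(0.1391)/21.378=0.092 → t=0.506; u2·a0=0.3832·21.378=8.192; a1=2.352 < 8.192 ≤ a1+a2=12.558 → R2 fires; C=6 P=6 E=6
Draw 7: a1=2.016, a2=8.748, a3=1.728, a4=7.092, a0=19.584; τ=−ln(0.6550)/19.584=0.022 → t=0.528; u2·a0=0.8677·19.584=16.993; a1+…+a3=12.492 < 16.993 ≤ a1+…+a4=19.584 → R4 fires; C=5 P=8 E=6
Draw 8: a1=2.688, a2=11.664, a3=1.440, a4=5.910, a0=21.702; τ=−ln(0.0457)/21.702=0.142 → t=0.670; u2·a0=0.6489·21.702=14.082; a1=2.688 < 14.082 ≤ a1+a2=14.352 → R2 fires; C=5 P=7 E=6
Draw 9: a1=2.352, a2=10.206, a3=1.440, a4=5.910, a0=19.908; τ=−ln(0.0239)/19.908=0.188 → t=0.858; u2·a0=0.5809·19.908=11.565; a1=2.352 < 11.565 ≤ a1+a2=12.558 → R2 fires; C=5 P=6 E=6
Draw 10: a1=2.016, a2=8.748, a3=1.440, a4=5.910, a0=18.114; τ=−ln(0.0800)/18.114=0.139 → t=0.997; u2·a0=0.2551·18.114=4.621; a1=2.016 < 4.621 ≤ a1+a2=10.764 → R2 fires; C=5 P=5 E=6
Draw 11: a1=1.680, a2=7.290, a3=1.440, a4=5.910, a0=16.320; τ=−ln(0.5770)/16.320=0.034 → t=1.031; u2·a0=0.7933·16.320=12.947; a1+…+a3=10.410 < 12.947 ≤ a1+…+a4=16.320 → R4 fires; C=4 P=7 E=6
Draw 12: a1=2.352, a2=10.206, a3=1.152, a4=4.728, a0=18.438; τ=−ln(0.0793)/18.438=0.137 → t=1.168 > T=1.1: stop.
P first becomes ≤ 5 when it reaches 5 at the event at t=0.082.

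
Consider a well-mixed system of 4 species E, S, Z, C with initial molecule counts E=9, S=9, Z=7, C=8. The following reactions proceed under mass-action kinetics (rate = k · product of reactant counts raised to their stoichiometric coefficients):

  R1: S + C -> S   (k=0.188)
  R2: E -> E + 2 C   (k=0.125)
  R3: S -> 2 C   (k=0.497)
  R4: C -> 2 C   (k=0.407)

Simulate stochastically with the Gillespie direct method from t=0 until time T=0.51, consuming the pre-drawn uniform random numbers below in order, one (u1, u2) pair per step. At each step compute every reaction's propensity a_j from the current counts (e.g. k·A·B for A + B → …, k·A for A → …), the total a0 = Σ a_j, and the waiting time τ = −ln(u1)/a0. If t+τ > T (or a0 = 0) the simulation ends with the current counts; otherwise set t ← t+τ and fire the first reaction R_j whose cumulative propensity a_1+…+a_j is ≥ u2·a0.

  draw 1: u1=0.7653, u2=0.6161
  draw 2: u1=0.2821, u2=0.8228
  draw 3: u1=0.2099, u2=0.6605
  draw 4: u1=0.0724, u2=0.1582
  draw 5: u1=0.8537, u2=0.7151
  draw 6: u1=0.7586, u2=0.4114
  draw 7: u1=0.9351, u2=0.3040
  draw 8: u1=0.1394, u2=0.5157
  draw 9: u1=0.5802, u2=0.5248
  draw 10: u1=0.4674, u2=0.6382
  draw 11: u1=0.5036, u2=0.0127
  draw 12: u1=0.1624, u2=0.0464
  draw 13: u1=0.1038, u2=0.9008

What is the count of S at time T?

t=0.000: E=9 S=9 Z=7 C=8
Draw 1: a1=13.536, a2=1.125, a3=4.473, a4=3.256, a0=22.390; τ=−ln(0.7653)/22.390=0.012 → t=0.012; u2·a0=0.6161·22.390=13.794; a1=13.536 < 13.794 ≤ a1+a2=14.661 → R2 fires; E=9 S=9 Z=7 C=10
Draw 2: a1=16.920, a2=1.125, a3=4.473, a4=4.070, a0=26.588; τ=−ln(0.2821)/26.588=0.048 → t=0.060; u2·a0=0.8228·26.588=21.877; a1+a2=18.045 < 21.877 ≤ a1+…+a3=22.518 → R3 fires; E=9 S=8 Z=7 C=12
Draw 3: a1=18.048, a2=1.125, a3=3.976, a4=4.884, a0=28.033; τ=−ln(0.2099)/28.033=0.056 → t=0.115; u2·a0=0.6605·28.033=18.516; a1=18.048 < 18.516 ≤ a1+a2=19.173 → R2 fires; E=9 S=8 Z=7 C=14
Draw 4: a1=21.056, a2=1.125, a3=3.976, a4=5.698, a0=31.855; τ=−ln(0.0724)/31.855=0.082 → t=0.198; u2·a0=0.1582·31.855=5.039 ≤ a1=21.056 → R1 fires; E=9 S=8 Z=7 C=13
Draw 5: a1=19.552, a2=1.125, a3=3.976, a4=5.291, a0=29.944; τ=−ln(0.8537)/29.944=0.005 → t=0.203; u2·a0=0.7151·29.944=21.413; a1+a2=20.677 < 21.413 ≤ a1+…+a3=24.653 → R3 fires; E=9 S=7 Z=7 C=15
Draw 6: a1=19.740, a2=1.125, a3=3.479, a4=6.105, a0=30.449; τ=−ln(0.7586)/30.449=0.009 → t=0.212; u2·a0=0.4114·30.449=12.527 ≤ a1=19.740 → R1 fires; E=9 S=7 Z=7 C=14
Draw 7: a1=18.424, a2=1.125, a3=3.479, a4=5.698, a0=28.726; τ=−ln(0.9351)/28.726=0.002 → t=0.214; u2·a0=0.3040·28.726=8.733 ≤ a1=18.424 → R1 fires; E=9 S=7 Z=7 C=13
Draw 8: a1=17.108, a2=1.125, a3=3.479, a4=5.291, a0=27.003; τ=−ln(0.1394)/27.003=0.073 → t=0.287; u2·a0=0.5157·27.003=13.925 ≤ a1=17.108 → R1 fires; E=9 S=7 Z=7 C=12
Draw 9: a1=15.792, a2=1.125, a3=3.479, a4=4.884, a0=25.280; τ=−ln(0.5802)/25.280=0.022 → t=0.309; u2·a0=0.5248·25.280=13.267 ≤ a1=15.792 → R1 fires; E=9 S=7 Z=7 C=11
Draw 10: a1=14.476, a2=1.125, a3=3.479, a4=4.477, a0=23.557; τ=−ln(0.4674)/23.557=0.032 → t=0.341; u2·a0=0.6382·23.557=15.034; a1=14.476 < 15.034 ≤ a1+a2=15.601 → R2 fires; E=9 S=7 Z=7 C=13
Draw 11: a1=17.108, a2=1.125, a3=3.479, a4=5.291, a0=27.003; τ=−ln(0.5036)/27.003=0.025 → t=0.367; u2·a0=0.0127·27.003=0.343 ≤ a1=17.108 → R1 fires; E=9 S=7 Z=7 C=12
Draw 12: a1=15.792, a2=1.125, a3=3.479, a4=4.884, a0=25.280; τ=−ln(0.1624)/25.280=0.072 → t=0.438; u2·a0=0.0464·25.280=1.173 ≤ a1=15.792 → R1 fires; E=9 S=7 Z=7 C=11
Draw 13: a1=14.476, a2=1.125, a3=3.479, a4=4.477, a0=23.557; τ=−ln(0.1038)/23.557=0.096 → t=0.535 > T=0.51: stop.
Read off S at T=0.51: 7

S at T = 7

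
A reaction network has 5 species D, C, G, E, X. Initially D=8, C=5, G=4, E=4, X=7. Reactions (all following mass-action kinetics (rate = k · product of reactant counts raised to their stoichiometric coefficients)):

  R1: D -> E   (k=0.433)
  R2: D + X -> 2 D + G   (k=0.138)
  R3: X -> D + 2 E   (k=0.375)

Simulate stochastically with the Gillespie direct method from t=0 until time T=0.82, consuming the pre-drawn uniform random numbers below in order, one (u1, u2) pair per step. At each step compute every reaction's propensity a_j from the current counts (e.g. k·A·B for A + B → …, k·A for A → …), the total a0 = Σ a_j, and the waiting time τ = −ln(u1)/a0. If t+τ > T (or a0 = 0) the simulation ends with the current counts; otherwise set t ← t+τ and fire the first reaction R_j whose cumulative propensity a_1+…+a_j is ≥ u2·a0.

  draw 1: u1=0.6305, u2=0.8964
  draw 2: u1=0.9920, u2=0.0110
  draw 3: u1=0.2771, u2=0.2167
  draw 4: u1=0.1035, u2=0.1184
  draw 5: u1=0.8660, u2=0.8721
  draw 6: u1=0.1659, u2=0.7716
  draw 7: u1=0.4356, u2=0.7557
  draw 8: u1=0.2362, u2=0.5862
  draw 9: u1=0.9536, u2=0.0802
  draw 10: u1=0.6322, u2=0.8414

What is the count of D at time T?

t=0.000: D=8 C=5 G=4 E=4 X=7
Draw 1: a1=3.464, a2=7.728, a3=2.625, a0=13.817; τ=−ln(0.6305)/13.817=0.033 → t=0.033; u2·a0=0.8964·13.817=12.386; a1+a2=11.192 < 12.386 ≤ a1+…+a3=13.817 → R3 fires; D=9 C=5 G=4 E=6 X=6
Draw 2: a1=3.897, a2=7.452, a3=2.250, a0=13.599; τ=−ln(0.9920)/13.599=0.001 → t=0.034; u2·a0=0.0110·13.599=0.150 ≤ a1=3.897 → R1 fires; D=8 C=5 G=4 E=7 X=6
Draw 3: a1=3.464, a2=6.624, a3=2.250, a0=12.338; τ=−ln(0.2771)/12.338=0.104 → t=0.138; u2·a0=0.2167·12.338=2.674 ≤ a1=3.464 → R1 fires; D=7 C=5 G=4 E=8 X=6
Draw 4: a1=3.031, a2=5.796, a3=2.250, a0=11.077; τ=−ln(0.1035)/11.077=0.205 → t=0.343; u2·a0=0.1184·11.077=1.312 ≤ a1=3.031 → R1 fires; D=6 C=5 G=4 E=9 X=6
Draw 5: a1=2.598, a2=4.968, a3=2.250, a0=9.816; τ=−ln(0.8660)/9.816=0.015 → t=0.357; u2·a0=0.8721·9.816=8.561; a1+a2=7.566 < 8.561 ≤ a1+…+a3=9.816 → R3 fires; D=7 C=5 G=4 E=11 X=5
Draw 6: a1=3.031, a2=4.830, a3=1.875, a0=9.736; τ=−ln(0.1659)/9.736=0.185 → t=0.542; u2·a0=0.7716·9.736=7.512; a1=3.031 < 7.512 ≤ a1+a2=7.861 → R2 fires; D=8 C=5 G=5 E=11 X=4
Draw 7: a1=3.464, a2=4.416, a3=1.500, a0=9.380; τ=−ln(0.4356)/9.380=0.089 → t=0.631; u2·a0=0.7557·9.380=7.088; a1=3.464 < 7.088 ≤ a1+a2=7.880 → R2 fires; D=9 C=5 G=6 E=11 X=3
Draw 8: a1=3.897, a2=3.726, a3=1.125, a0=8.748; τ=−ln(0.2362)/8.748=0.165 → t=0.795; u2·a0=0.5862·8.748=5.128; a1=3.897 < 5.128 ≤ a1+a2=7.623 → R2 fires; D=10 C=5 G=7 E=11 X=2
Draw 9: a1=4.330, a2=2.760, a3=0.750, a0=7.840; τ=−ln(0.9536)/7.840=0.006 → t=0.802; u2·a0=0.0802·7.840=0.629 ≤ a1=4.330 → R1 fires; D=9 C=5 G=7 E=12 X=2
Draw 10: a1=3.897, a2=2.484, a3=0.750, a0=7.131; τ=−ln(0.6322)/7.131=0.064 → t=0.866 > T=0.82: stop.
Read off D at T=0.82: 9

D at T = 9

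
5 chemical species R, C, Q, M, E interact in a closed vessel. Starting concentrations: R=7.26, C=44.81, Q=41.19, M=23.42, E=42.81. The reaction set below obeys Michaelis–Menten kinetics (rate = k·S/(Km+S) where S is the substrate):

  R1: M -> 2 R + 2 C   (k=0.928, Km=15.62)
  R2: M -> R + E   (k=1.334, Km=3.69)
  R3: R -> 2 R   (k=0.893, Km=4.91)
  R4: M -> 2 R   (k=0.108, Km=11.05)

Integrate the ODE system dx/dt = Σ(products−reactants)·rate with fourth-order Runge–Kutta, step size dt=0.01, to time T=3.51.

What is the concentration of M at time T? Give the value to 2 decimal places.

M at T = 17.37

RK4 with dt=0.01: 351 steps to T=3.51. Trajectory (selected grid times):
t=0.00: R=7.26 C=44.81 Q=41.19 M=23.42 E=42.81
t=0.39: R=8.41 C=45.24 Q=41.19 M=22.73 E=43.26
t=0.78: R=9.57 C=45.67 Q=41.19 M=22.04 E=43.71
t=1.17: R=10.72 C=46.09 Q=41.19 M=21.36 E=44.15
t=1.56: R=11.88 C=46.50 Q=41.19 M=20.68 E=44.59
t=1.95: R=13.03 C=46.91 Q=41.19 M=20.01 E=45.03
t=2.34: R=14.18 C=47.32 Q=41.19 M=19.34 E=45.47
t=2.73: R=15.33 C=47.71 Q=41.19 M=18.68 E=45.91
t=3.12: R=16.47 C=48.11 Q=41.19 M=18.02 E=46.34
t=3.51: R=17.61 C=48.49 Q=41.19 M=17.37 E=46.77
Read off M at T=3.51: 17.37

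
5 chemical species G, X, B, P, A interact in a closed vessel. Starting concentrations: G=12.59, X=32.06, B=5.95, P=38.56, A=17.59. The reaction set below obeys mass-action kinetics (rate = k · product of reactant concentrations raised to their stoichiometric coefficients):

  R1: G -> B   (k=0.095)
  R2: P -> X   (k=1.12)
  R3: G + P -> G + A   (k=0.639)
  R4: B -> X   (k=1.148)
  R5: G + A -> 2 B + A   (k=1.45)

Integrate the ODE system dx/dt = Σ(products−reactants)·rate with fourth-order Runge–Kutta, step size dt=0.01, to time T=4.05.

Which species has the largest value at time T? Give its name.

Dominant species at T: X

RK4 with dt=0.01: 405 steps to T=4.05. Trajectory (selected grid times):
t=0.00: G=12.59 X=32.06 B=5.95 P=38.56 A=17.59
t=0.45: G=0.00 X=56.17 B=19.10 P=18.11 A=25.92
t=0.90: G=0.00 X=71.05 B=11.40 P=10.94 A=25.92
t=1.35: G=0.00 X=79.98 B=6.80 P=6.61 A=25.92
t=1.80: G=0.00 X=85.34 B=4.06 P=3.99 A=25.92
t=2.25: G=0.00 X=88.56 B=2.42 P=2.41 A=25.92
t=2.70: G=0.00 X=90.49 B=1.44 P=1.46 A=25.92
t=3.15: G=0.00 X=91.65 B=0.86 P=0.88 A=25.92
t=3.60: G=0.00 X=92.34 B=0.51 P=0.53 A=25.92
t=4.05: G=0.00 X=92.76 B=0.31 P=0.32 A=25.92
At T=4.05: G=0.00 X=92.76 B=0.31 P=0.32 A=25.92; the largest is X.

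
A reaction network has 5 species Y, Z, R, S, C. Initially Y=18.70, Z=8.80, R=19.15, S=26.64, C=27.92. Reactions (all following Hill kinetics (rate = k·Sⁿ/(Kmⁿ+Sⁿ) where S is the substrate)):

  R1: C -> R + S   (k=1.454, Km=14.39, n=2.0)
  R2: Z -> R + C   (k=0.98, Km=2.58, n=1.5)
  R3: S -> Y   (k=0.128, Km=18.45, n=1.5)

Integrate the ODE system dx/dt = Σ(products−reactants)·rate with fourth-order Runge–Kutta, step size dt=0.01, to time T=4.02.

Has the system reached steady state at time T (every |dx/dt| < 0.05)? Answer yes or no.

RK4 with dt=0.01: 402 steps to T=4.02. Trajectory (selected grid times):
t=0.00: Y=18.70 Z=8.80 R=19.15 S=26.64 C=27.92
t=0.45: Y=18.74 Z=8.42 R=20.05 S=27.12 C=27.78
t=0.89: Y=18.77 Z=8.05 R=20.92 S=27.59 C=27.65
t=1.34: Y=18.81 Z=7.68 R=21.80 S=28.06 C=27.50
t=1.79: Y=18.85 Z=7.32 R=22.68 S=28.54 C=27.36
t=2.23: Y=18.89 Z=6.96 R=23.54 S=29.00 C=27.21
t=2.68: Y=18.92 Z=6.60 R=24.40 S=29.48 C=27.06
t=3.13: Y=18.96 Z=6.25 R=25.27 S=29.95 C=26.90
t=3.57: Y=19.00 Z=5.92 R=26.10 S=30.40 C=26.74
t=4.02: Y=19.04 Z=5.58 R=26.95 S=30.87 C=26.57
Rates at T: R1=1.1243, R2=0.7454, R3=0.0876
dx/dt at T (Σ net stoichiometry × rate): Y=+0.0876, Z=-0.7454, R=+1.8697, S=+1.0367, C=-0.3789
Largest |dx/dt| is |+1.8697| (R) ≥ 0.05 → not steady.

Steady state at T: no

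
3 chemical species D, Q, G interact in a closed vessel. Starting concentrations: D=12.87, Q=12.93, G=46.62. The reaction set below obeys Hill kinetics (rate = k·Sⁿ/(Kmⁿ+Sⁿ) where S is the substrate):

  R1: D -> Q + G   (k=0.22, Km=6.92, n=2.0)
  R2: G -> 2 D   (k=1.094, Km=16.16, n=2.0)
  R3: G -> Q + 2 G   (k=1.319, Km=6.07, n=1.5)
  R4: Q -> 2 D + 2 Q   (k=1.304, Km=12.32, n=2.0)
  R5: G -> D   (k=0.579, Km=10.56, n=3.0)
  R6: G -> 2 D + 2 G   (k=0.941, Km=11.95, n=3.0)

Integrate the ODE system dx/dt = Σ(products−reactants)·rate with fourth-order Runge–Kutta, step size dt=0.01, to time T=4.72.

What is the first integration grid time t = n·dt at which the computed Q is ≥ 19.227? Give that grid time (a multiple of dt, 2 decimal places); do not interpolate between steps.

Threshold first reached at t = 2.78

RK4 with dt=0.01: 472 steps to T=4.72. Trajectory (selected grid times):
t=0.00: D=12.87 Q=12.93 G=46.62
t=0.52: D=15.79 Q=14.05 G=47.04
t=1.05: D=18.82 Q=15.22 G=47.48
t=1.57: D=21.85 Q=16.40 G=47.91
t=2.10: D=24.98 Q=17.63 G=48.36
t=2.62: D=28.09 Q=18.86 G=48.79
t=2.77: D=28.99 Q=19.22 G=48.92
t=2.78: D=29.05 Q=19.24 G=48.93
t=3.15: D=31.30 Q=20.13 G=49.24
t=3.67: D=34.48 Q=21.40 G=49.67
t=4.20: D=37.76 Q=22.71 G=50.12
t=4.72: D=41.00 Q=24.01 G=50.56
Q(2.77)=19.218 < 19.227 but Q(2.78)=19.242 ≥ 19.227, so the first grid time is t=2.78.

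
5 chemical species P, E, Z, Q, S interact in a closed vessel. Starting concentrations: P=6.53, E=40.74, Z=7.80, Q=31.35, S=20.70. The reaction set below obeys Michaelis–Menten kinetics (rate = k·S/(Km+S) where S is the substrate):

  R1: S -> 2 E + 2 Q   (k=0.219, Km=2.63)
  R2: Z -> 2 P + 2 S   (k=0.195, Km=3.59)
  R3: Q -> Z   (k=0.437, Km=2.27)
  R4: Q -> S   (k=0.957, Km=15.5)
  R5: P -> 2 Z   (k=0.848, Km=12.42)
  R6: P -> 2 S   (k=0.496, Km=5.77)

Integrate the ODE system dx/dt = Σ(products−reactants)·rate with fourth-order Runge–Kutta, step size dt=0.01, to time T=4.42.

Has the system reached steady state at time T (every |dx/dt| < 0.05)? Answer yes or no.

Steady state at T: no

RK4 with dt=0.01: 442 steps to T=4.42. Trajectory (selected grid times):
t=0.00: P=6.53 E=40.74 Z=7.80 Q=31.35 S=20.70
t=0.49: P=6.39 E=40.93 Z=8.22 Q=31.03 S=21.31
t=0.98: P=6.26 E=41.12 Z=8.63 Q=30.71 S=21.91
t=1.47: P=6.13 E=41.31 Z=9.04 Q=30.39 S=22.51
t=1.96: P=6.01 E=41.51 Z=9.44 Q=30.07 S=23.11
t=2.46: P=5.89 E=41.70 Z=9.85 Q=29.75 S=23.73
t=2.95: P=5.77 E=41.90 Z=10.24 Q=29.44 S=24.32
t=3.44: P=5.66 E=42.09 Z=10.63 Q=29.13 S=24.91
t=3.93: P=5.56 E=42.28 Z=11.02 Q=28.82 S=25.51
t=4.42: P=5.45 E=42.48 Z=11.40 Q=28.51 S=26.10
Rates at T: R1=0.1989, R2=0.1483, R3=0.4048, R4=0.6199, R5=0.2588, R6=0.2410
dx/dt at T (Σ net stoichiometry × rate): P=-0.2032, E=+0.3979, Z=+0.7740, Q=-0.6268, S=+1.1996
Largest |dx/dt| is |+1.1996| (S) ≥ 0.05 → not steady.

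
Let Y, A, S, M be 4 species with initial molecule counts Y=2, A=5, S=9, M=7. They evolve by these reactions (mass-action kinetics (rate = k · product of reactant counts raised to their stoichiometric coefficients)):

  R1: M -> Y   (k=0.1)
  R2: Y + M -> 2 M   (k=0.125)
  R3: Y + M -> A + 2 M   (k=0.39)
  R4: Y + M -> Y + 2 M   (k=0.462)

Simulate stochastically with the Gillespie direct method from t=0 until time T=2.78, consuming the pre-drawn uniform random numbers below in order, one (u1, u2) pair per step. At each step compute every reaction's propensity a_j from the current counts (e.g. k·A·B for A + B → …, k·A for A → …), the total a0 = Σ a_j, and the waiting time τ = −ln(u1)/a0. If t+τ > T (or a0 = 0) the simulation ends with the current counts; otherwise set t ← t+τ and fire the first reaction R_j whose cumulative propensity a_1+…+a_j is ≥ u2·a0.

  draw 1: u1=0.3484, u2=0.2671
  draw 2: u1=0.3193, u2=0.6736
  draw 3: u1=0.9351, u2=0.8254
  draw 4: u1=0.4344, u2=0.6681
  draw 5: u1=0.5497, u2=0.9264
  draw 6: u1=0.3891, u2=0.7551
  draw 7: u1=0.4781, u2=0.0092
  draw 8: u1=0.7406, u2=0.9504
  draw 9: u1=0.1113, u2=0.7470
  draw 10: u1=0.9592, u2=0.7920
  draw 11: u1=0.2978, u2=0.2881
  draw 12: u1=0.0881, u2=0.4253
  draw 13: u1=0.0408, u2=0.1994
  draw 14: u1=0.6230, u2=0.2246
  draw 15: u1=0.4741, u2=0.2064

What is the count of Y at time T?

t=0.000: Y=2 A=5 S=9 M=7
Draw 1: a1=0.700, a2=1.750, a3=5.460, a4=6.468, a0=14.378; τ=−ln(0.3484)/14.378=0.073 → t=0.073; u2·a0=0.2671·14.378=3.840; a1+a2=2.450 < 3.840 ≤ a1+…+a3=7.910 → R3 fires; Y=1 A=6 S=9 M=8
Draw 2: a1=0.800, a2=1.000, a3=3.120, a4=3.696, a0=8.616; τ=−ln(0.3193)/8.616=0.133 → t=0.206; u2·a0=0.6736·8.616=5.804; a1+…+a3=4.920 < 5.804 ≤ a1+…+a4=8.616 → R4 fires; Y=1 A=6 S=9 M=9
Draw 3: a1=0.900, a2=1.125, a3=3.510, a4=4.158, a0=9.693; τ=−ln(0.9351)/9.693=0.007 → t=0.213; u2·a0=0.8254·9.693=8.001; a1+…+a3=5.535 < 8.001 ≤ a1+…+a4=9.693 → R4 fires; Y=1 A=6 S=9 M=10
Draw 4: a1=1.000, a2=1.250, a3=3.900, a4=4.620, a0=10.770; τ=−ln(0.4344)/10.770=0.077 → t=0.290; u2·a0=0.6681·10.770=7.195; a1+…+a3=6.150 < 7.195 ≤ a1+…+a4=10.770 → R4 fires; Y=1 A=6 S=9 M=11
Draw 5: a1=1.100, a2=1.375, a3=4.290, a4=5.082, a0=11.847; τ=−ln(0.5497)/11.847=0.051 → t=0.341; u2·a0=0.9264·11.847=10.975; a1+…+a3=6.765 < 10.975 ≤ a1+…+a4=11.847 → R4 fires; Y=1 A=6 S=9 M=12
Draw 6: a1=1.200, a2=1.500, a3=4.680, a4=5.544, a0=12.924; τ=−ln(0.3891)/12.924=0.073 → t=0.414; u2·a0=0.7551·12.924=9.759; a1+…+a3=7.380 < 9.759 ≤ a1+…+a4=12.924 → R4 fires; Y=1 A=6 S=9 M=13
Draw 7: a1=1.300, a2=1.625, a3=5.070, a4=6.006, a0=14.001; τ=−ln(0.4781)/14.001=0.053 → t=0.466; u2·a0=0.0092·14.001=0.129 ≤ a1=1.300 → R1 fires; Y=2 A=6 S=9 M=12
Draw 8: a1=1.200, a2=3.000, a3=9.360, a4=11.088, a0=24.648; τ=−ln(0.7406)/24.648=0.012 → t=0.479; u2·a0=0.9504·24.648=23.425; a1+…+a3=13.560 < 23.425 ≤ a1+…+a4=24.648 → R4 fires; Y=2 A=6 S=9 M=13
Draw 9: a1=1.300, a2=3.250, a3=10.140, a4=12.012, a0=26.702; τ=−ln(0.1113)/26.702=0.082 → t=0.561; u2·a0=0.7470·26.702=19.946; a1+…+a3=14.690 < 19.946 ≤ a1+…+a4=26.702 → R4 fires; Y=2 A=6 S=9 M=14
Draw 10: a1=1.400, a2=3.500, a3=10.920, a4=12.936, a0=28.756; τ=−ln(0.9592)/28.756=0.001 → t=0.562; u2·a0=0.7920·28.756=22.775; a1+…+a3=15.820 < 22.775 ≤ a1+…+a4=28.756 → R4 fires; Y=2 A=6 S=9 M=15
Draw 11: a1=1.500, a2=3.750, a3=11.700, a4=13.860, a0=30.810; τ=−ln(0.2978)/30.810=0.039 → t=0.602; u2·a0=0.2881·30.810=8.876; a1+a2=5.250 < 8.876 ≤ a1+…+a3=16.950 → R3 fires; Y=1 A=7 S=9 M=16
Draw 12: a1=1.600, a2=2.000, a3=6.240, a4=7.392, a0=17.232; τ=−ln(0.0881)/17.232=0.141 → t=0.743; u2·a0=0.4253·17.232=7.329; a1+a2=3.600 < 7.329 ≤ a1+…+a3=9.840 → R3 fires; Y=0 A=8 S=9 M=17
Draw 13: a1=1.700, a2=0.000, a3=0.000, a4=0.000, a0=1.700; τ=−ln(0.0408)/1.700=1.882 → t=2.624; u2·a0=0.1994·1.700=0.339 ≤ a1=1.700 → R1 fires; Y=1 A=8 S=9 M=16
Draw 14: a1=1.600, a2=2.000, a3=6.240, a4=7.392, a0=17.232; τ=−ln(0.6230)/17.232=0.027 → t=2.652; u2·a0=0.2246·17.232=3.870; a1+a2=3.600 < 3.870 ≤ a1+…+a3=9.840 → R3 fires; Y=0 A=9 S=9 M=17
Draw 15: a1=1.700, a2=0.000, a3=0.000, a4=0.000, a0=1.700; τ=−ln(0.4741)/1.700=0.439 → t=3.091 > T=2.78: stop.
Read off Y at T=2.78: 0

Y at T = 0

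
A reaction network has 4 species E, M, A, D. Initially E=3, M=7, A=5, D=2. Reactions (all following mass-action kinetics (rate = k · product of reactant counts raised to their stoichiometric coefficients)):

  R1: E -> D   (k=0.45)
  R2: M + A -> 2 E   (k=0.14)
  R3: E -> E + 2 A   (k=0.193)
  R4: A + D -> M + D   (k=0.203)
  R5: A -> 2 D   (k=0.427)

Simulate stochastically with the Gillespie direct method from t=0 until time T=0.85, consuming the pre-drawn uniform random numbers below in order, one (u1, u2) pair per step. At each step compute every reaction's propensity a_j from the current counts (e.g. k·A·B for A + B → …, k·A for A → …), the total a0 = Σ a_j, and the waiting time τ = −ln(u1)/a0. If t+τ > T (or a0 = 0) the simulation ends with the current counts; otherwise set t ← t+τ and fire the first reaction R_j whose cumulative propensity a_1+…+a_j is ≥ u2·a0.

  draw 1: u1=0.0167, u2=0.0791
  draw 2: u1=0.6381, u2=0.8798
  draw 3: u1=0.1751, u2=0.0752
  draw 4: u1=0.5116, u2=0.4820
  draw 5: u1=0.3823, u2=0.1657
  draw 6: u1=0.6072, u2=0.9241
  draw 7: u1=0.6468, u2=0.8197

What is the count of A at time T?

t=0.000: E=3 M=7 A=5 D=2
Draw 1: a1=1.350, a2=4.900, a3=0.579, a4=2.030, a5=2.135, a0=10.994; τ=−ln(0.0167)/10.994=0.372 → t=0.372; u2·a0=0.0791·10.994=0.870 ≤ a1=1.350 → R1 fires; E=2 M=7 A=5 D=3
Draw 2: a1=0.900, a2=4.900, a3=0.386, a4=3.045, a5=2.135, a0=11.366; τ=−ln(0.6381)/11.366=0.040 → t=0.412; u2·a0=0.8798·11.366=10.000; a1+…+a4=9.231 < 10.000 ≤ a1+…+a5=11.366 → R5 fires; E=2 M=7 A=4 D=5
Draw 3: a1=0.900, a2=3.920, a3=0.386, a4=4.060, a5=1.708, a0=10.974; τ=−ln(0.1751)/10.974=0.159 → t=0.571; u2·a0=0.0752·10.974=0.825 ≤ a1=0.900 → R1 fires; E=1 M=7 A=4 D=6
Draw 4: a1=0.450, a2=3.920, a3=0.193, a4=4.872, a5=1.708, a0=11.143; τ=−ln(0.5116)/11.143=0.060 → t=0.631; u2·a0=0.4820·11.143=5.371; a1+…+a3=4.563 < 5.371 ≤ a1+…+a4=9.435 → R4 fires; E=1 M=8 A=3 D=6
Draw 5: a1=0.450, a2=3.360, a3=0.193, a4=3.654, a5=1.281, a0=8.938; τ=−ln(0.3823)/8.938=0.108 → t=0.738; u2·a0=0.1657·8.938=1.481; a1=0.450 < 1.481 ≤ a1+a2=3.810 → R2 fires; E=3 M=7 A=2 D=6
Draw 6: a1=1.350, a2=1.960, a3=0.579, a4=2.436, a5=0.854, a0=7.179; τ=−ln(0.6072)/7.179=0.069 → t=0.808; u2·a0=0.9241·7.179=6.634; a1+…+a4=6.325 < 6.634 ≤ a1+…+a5=7.179 → R5 fires; E=3 M=7 A=1 D=8
Draw 7: a1=1.350, a2=0.980, a3=0.579, a4=1.624, a5=0.427, a0=4.960; τ=−ln(0.6468)/4.960=0.088 → t=0.896 > T=0.85: stop.
Read off A at T=0.85: 1

A at T = 1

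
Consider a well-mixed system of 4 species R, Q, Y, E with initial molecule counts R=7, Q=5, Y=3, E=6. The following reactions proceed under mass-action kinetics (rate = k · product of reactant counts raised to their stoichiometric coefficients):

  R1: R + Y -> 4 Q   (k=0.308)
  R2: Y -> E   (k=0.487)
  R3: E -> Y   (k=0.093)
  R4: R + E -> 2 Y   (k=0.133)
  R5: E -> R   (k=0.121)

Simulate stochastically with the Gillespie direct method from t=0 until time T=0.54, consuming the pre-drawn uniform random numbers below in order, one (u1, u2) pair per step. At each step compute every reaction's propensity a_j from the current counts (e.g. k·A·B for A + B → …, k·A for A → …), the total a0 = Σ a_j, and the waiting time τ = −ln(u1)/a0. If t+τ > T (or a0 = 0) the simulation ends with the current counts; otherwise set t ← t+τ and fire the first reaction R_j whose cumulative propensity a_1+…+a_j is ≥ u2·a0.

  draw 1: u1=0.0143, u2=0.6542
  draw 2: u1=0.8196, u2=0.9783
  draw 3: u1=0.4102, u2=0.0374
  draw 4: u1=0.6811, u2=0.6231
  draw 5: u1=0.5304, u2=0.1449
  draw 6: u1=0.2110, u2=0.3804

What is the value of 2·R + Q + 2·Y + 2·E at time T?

Check how each reaction changes W = 2·R + Q + 2·Y + 2·E (weight of products minus weight of reactants):
R1: R + Y -> 4 Q: (1·4) − (2·1 + 2·1) = 4 − 4 = 0
R2: Y -> E: (2·1) − (2·1) = 2 − 2 = 0
R3: E -> Y: (2·1) − (2·1) = 2 − 2 = 0
R4: R + E -> 2 Y: (2·2) − (2·1 + 2·1) = 4 − 4 = 0
R5: E -> R: (2·1) − (2·1) = 2 − 2 = 0
Every reaction leaves W unchanged, so W is conserved and no simulation is needed: W(T) = W(0) = 2·7 + 5 + 2·3 + 2·6 = 37

Value at T = 37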